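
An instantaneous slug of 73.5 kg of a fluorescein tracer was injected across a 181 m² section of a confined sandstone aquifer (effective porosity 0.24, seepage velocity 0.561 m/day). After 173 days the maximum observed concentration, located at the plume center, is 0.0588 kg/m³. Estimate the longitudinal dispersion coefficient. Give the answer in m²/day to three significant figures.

At the plume center C_max = M/(n_e·A·√(4πDt)), so D = M²/(4πt·(n_e·A·C_max)²).
n_e·A·C_max = 0.24 × 181 × 0.0588 = 2.554 kg/m.
D = 73.5²/(4π × 173 × 2.554²) = 0.381 m²/day.

0.381 m²/day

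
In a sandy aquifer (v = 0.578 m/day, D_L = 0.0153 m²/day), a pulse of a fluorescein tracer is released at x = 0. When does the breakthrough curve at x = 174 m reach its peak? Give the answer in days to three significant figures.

301 days

For the 1D instantaneous-source solution, setting ∂C/∂t = 0 at fixed x gives v²t² + 2Dt − x² = 0, so t = (√(D² + v²x²) − D)/v².
√(D² + v²x²) = √(0.0153² + 0.578² × 174²) = 100.6; v² = 0.334084.
t = (100.6 − 0.0153)/0.334084 = 301 days (vs. the pure-advection estimate x/v = 301 d).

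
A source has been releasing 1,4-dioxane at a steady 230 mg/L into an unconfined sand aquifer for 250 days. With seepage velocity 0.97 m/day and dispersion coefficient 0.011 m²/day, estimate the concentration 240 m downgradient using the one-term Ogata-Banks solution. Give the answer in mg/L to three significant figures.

For a continuous step input, C/C₀ ≈ ½·erfc((x−vt)/(2√(Dt))).
vt = 0.97 × 250 = 242.5 m and 2√(Dt) = 2√(0.011 × 250) = 3.317 m.
Argument (x−vt)/(2√(Dt)) = (240 − 242.5)/3.317 = -0.7537; ½·erfc(-0.7537) = 0.8568.
C = 230 × 0.8568 = 197 mg/L.

197 mg/L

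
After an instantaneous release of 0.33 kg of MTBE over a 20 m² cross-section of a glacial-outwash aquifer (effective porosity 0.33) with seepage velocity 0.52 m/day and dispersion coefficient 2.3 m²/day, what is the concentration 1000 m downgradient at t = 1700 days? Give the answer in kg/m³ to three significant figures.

9.54e-05 kg/m³

For an instantaneous plane source, C(x,t) = M/(n_e·A·√(4πDt)) · exp(−(x−vt)²/(4Dt)), with n_e·A the pore (flow) area.
Plume center vt = 0.52 × 1700 = 884 m, so the well at 1000 m is 116 m downgradient of the peak.
√(4πDt) = 221.7 m, giving peak height M/(n_e·A·√(4πDt)) = 0.33/(0.33 × 20 × 221.7) = 0.0002255 kg/m³.
(x−vt)²/(4Dt) = (116)²/(4 × 2.3 × 1700) = 0.8604; exp(−0.8604) = 0.4230.
C = 0.0002255 × 0.4230 = 9.54e-05 kg/m³.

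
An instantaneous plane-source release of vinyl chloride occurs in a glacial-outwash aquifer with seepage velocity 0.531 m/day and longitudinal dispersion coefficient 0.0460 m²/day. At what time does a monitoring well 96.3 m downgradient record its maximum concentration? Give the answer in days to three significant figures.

For the 1D instantaneous-source solution, setting ∂C/∂t = 0 at fixed x gives v²t² + 2Dt − x² = 0, so t = (√(D² + v²x²) − D)/v².
√(D² + v²x²) = √(0.0460² + 0.531² × 96.3²) = 51.14; v² = 0.281961.
t = (51.14 − 0.0460)/0.281961 = 181 days (vs. the pure-advection estimate x/v = 181 d).

181 days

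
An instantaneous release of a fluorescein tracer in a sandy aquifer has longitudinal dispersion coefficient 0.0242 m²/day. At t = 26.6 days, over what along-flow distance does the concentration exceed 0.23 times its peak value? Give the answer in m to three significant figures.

The plume is Gaussian with σ = √(2Dt) = √(2 × 0.0242 × 26.6) = 1.135 m.
C/C_peak = exp(−Δx²/(2σ²)) = 0.23 ⇒ Δx = σ·√(−2 ln 0.23) = 1.135 × 1.714 = 1.945 m.
Width = 2Δx = 3.89 m.

3.89 m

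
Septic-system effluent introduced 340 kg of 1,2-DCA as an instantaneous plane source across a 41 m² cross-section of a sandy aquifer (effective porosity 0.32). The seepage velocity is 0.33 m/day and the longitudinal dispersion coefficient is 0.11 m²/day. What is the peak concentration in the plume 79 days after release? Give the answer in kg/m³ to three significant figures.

The peak of an instantaneous 1D plume sits at x = vt; there the Gaussian factor is 1 and C_max = M/(n_e·A·√(4πDt)), where n_e·A is the pore area the mass is dissolved in.
√(4πDt) = √(4π × 0.11 × 79) = 10.45 m, so C_max = 340/(0.32 × 41 × 10.45) = 2.48 kg/m³.

2.48 kg/m³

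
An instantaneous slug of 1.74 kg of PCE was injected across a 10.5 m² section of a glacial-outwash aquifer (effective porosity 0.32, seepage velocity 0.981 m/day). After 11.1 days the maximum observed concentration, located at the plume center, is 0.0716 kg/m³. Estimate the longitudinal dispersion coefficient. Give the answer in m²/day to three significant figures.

0.375 m²/day

At the plume center C_max = M/(n_e·A·√(4πDt)), so D = M²/(4πt·(n_e·A·C_max)²).
n_e·A·C_max = 0.32 × 10.5 × 0.0716 = 0.2406 kg/m.
D = 1.74²/(4π × 11.1 × 0.2406²) = 0.375 m²/day.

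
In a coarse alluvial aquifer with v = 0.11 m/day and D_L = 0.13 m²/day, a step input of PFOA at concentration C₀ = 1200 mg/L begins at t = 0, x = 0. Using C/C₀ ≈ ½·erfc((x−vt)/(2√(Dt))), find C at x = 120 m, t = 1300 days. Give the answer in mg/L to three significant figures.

1070 mg/L

For a continuous step input, C/C₀ ≈ ½·erfc((x−vt)/(2√(Dt))).
vt = 0.11 × 1300 = 143 m and 2√(Dt) = 2√(0.13 × 1300) = 26.00 m.
Argument (x−vt)/(2√(Dt)) = (120 − 143)/26.00 = -0.8846; ½·erfc(-0.8846) = 0.8945.
C = 1200 × 0.8945 = 1070 mg/L.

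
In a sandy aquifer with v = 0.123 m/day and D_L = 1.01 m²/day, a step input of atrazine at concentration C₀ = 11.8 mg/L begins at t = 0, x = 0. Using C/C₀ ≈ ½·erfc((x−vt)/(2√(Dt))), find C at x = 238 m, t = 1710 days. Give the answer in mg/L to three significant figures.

3.76 mg/L

For a continuous step input, C/C₀ ≈ ½·erfc((x−vt)/(2√(Dt))).
vt = 0.123 × 1710 = 210.33 m and 2√(Dt) = 2√(1.01 × 1710) = 83.12 m.
Argument (x−vt)/(2√(Dt)) = (238 − 210.33)/83.12 = 0.3329; ½·erfc(0.3329) = 0.3189.
C = 11.8 × 0.3189 = 3.76 mg/L.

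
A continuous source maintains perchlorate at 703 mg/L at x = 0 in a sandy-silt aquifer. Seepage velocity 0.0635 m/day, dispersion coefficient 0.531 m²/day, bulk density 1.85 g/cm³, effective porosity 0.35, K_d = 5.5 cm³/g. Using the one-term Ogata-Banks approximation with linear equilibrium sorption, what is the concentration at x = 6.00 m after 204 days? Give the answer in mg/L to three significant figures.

13.4 mg/L

Retardation factor R = 1 + ρ_b·K_d/n = 1 + 1.85 × 5.5/0.35 = 30.07.
Sorption retards both mechanisms: v_R = v/R = 0.002112 m/day, D_R = D/R = 0.01766 m²/day.
v_R·t = 0.002112 × 204 = 0.430848 m; 2√(D_R t) = 3.796 m; argument = (6.00 − 0.430848)/3.796 = 1.467.
C = C₀ × ½·erfc(1.467) = 703 × 0.01901 = 13.4 mg/L.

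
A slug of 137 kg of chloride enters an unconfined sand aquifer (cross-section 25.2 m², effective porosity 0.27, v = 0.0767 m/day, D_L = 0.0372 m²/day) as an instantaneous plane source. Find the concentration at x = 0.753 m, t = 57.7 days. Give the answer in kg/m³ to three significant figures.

0.806 kg/m³

For an instantaneous plane source, C(x,t) = M/(n_e·A·√(4πDt)) · exp(−(x−vt)²/(4Dt)), with n_e·A the pore (flow) area.
Plume center vt = 0.0767 × 57.7 = 4.42559 m, so the well at 0.753 m is 3.67259 m upgradient of the peak.
√(4πDt) = 5.194 m, giving peak height M/(n_e·A·√(4πDt)) = 137/(0.27 × 25.2 × 5.194) = 3.877 kg/m³.
(x−vt)²/(4Dt) = (-3.67259)²/(4 × 0.0372 × 57.7) = 1.571; exp(−1.571) = 0.2078.
C = 3.877 × 0.2078 = 0.806 kg/m³.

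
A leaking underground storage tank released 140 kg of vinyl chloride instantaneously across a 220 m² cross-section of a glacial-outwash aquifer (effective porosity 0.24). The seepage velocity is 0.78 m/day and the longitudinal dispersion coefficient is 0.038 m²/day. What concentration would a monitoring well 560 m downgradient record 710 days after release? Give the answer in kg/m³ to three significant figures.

0.101 kg/m³

For an instantaneous plane source, C(x,t) = M/(n_e·A·√(4πDt)) · exp(−(x−vt)²/(4Dt)), with n_e·A the pore (flow) area.
Plume center vt = 0.78 × 710 = 553.8 m, so the well at 560 m is 6.2 m downgradient of the peak.
√(4πDt) = 18.41 m, giving peak height M/(n_e·A·√(4πDt)) = 140/(0.24 × 220 × 18.41) = 0.1440 kg/m³.
(x−vt)²/(4Dt) = (6.2)²/(4 × 0.038 × 710) = 0.3562; exp(−0.3562) = 0.7003.
C = 0.1440 × 0.7003 = 0.101 kg/m³.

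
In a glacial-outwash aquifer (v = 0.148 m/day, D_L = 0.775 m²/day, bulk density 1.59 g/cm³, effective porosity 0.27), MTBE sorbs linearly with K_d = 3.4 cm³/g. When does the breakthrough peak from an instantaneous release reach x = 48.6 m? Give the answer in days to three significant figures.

Retardation factor R = 1 + ρ_b·K_d/n = 1 + 1.59 × 3.4/0.27 = 21.02.
Sorption retards both mechanisms: v_R = v/R = 0.007041 m/day, D_R = D/R = 0.03687 m²/day.
Peak time from v_R²t² + 2D_R t − x² = 0: t = (√(D_R² + v_R²x²) − D_R)/v_R².
√(D_R² + v_R²x²) = √(0.03687² + 0.007041² × 48.6²) = 0.3442; v_R² = 4.958e-05.
t = (0.3442 − 0.03687)/4.958e-05 = 6200 days.

6200 days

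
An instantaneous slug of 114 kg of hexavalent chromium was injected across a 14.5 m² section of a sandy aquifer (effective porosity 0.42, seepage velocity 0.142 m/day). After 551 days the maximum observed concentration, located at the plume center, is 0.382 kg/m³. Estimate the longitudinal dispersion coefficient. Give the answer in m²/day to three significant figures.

0.347 m²/day

At the plume center C_max = M/(n_e·A·√(4πDt)), so D = M²/(4πt·(n_e·A·C_max)²).
n_e·A·C_max = 0.42 × 14.5 × 0.382 = 2.326 kg/m.
D = 114²/(4π × 551 × 2.326²) = 0.347 m²/day.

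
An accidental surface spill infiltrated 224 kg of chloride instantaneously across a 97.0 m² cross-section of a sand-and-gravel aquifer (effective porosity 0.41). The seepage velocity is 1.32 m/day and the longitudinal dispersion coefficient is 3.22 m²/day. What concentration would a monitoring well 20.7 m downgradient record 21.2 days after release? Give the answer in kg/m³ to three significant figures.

For an instantaneous plane source, C(x,t) = M/(n_e·A·√(4πDt)) · exp(−(x−vt)²/(4Dt)), with n_e·A the pore (flow) area.
Plume center vt = 1.32 × 21.2 = 27.984 m, so the well at 20.7 m is 7.284 m upgradient of the peak.
√(4πDt) = 29.29 m, giving peak height M/(n_e·A·√(4πDt)) = 224/(0.41 × 97.0 × 29.29) = 0.1923 kg/m³.
(x−vt)²/(4Dt) = (-7.284)²/(4 × 3.22 × 21.2) = 0.1943; exp(−0.1943) = 0.8234.
C = 0.1923 × 0.8234 = 0.158 kg/m³.

0.158 kg/m³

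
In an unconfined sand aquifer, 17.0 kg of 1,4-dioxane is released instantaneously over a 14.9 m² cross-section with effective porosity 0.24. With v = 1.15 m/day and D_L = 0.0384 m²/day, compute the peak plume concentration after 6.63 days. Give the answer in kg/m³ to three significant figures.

2.66 kg/m³

The peak of an instantaneous 1D plume sits at x = vt; there the Gaussian factor is 1 and C_max = M/(n_e·A·√(4πDt)), where n_e·A is the pore area the mass is dissolved in.
√(4πDt) = √(4π × 0.0384 × 6.63) = 1.789 m, so C_max = 17.0/(0.24 × 14.9 × 1.789) = 2.66 kg/m³.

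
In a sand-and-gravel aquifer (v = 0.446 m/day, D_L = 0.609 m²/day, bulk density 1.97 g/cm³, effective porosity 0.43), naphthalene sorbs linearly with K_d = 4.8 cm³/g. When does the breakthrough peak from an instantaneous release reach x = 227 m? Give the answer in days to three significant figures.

Retardation factor R = 1 + ρ_b·K_d/n = 1 + 1.97 × 4.8/0.43 = 22.99.
Sorption retards both mechanisms: v_R = v/R = 0.01940 m/day, D_R = D/R = 0.02649 m²/day.
Peak time from v_R²t² + 2D_R t − x² = 0: t = (√(D_R² + v_R²x²) − D_R)/v_R².
√(D_R² + v_R²x²) = √(0.02649² + 0.01940² × 227²) = 4.404; v_R² = 0.0003764.
t = (4.404 − 0.02649)/0.0003764 = 11600 days.

11600 days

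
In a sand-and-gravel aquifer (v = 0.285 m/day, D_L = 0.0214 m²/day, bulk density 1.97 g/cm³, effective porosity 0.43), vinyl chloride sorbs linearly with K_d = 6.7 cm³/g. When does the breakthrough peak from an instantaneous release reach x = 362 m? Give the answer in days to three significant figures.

40300 days

Retardation factor R = 1 + ρ_b·K_d/n = 1 + 1.97 × 6.7/0.43 = 31.70.
Sorption retards both mechanisms: v_R = v/R = 0.008991 m/day, D_R = D/R = 0.0006751 m²/day.
Peak time from v_R²t² + 2D_R t − x² = 0: t = (√(D_R² + v_R²x²) − D_R)/v_R².
√(D_R² + v_R²x²) = √(0.0006751² + 0.008991² × 362²) = 3.255; v_R² = 8.084e-05.
t = (3.255 − 0.0006751)/8.084e-05 = 40300 days.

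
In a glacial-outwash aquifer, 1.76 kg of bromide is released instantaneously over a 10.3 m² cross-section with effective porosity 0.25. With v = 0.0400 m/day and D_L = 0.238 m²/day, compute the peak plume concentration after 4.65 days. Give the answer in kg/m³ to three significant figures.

0.183 kg/m³

The peak of an instantaneous 1D plume sits at x = vt; there the Gaussian factor is 1 and C_max = M/(n_e·A·√(4πDt)), where n_e·A is the pore area the mass is dissolved in.
√(4πDt) = √(4π × 0.238 × 4.65) = 3.729 m, so C_max = 1.76/(0.25 × 10.3 × 3.729) = 0.183 kg/m³.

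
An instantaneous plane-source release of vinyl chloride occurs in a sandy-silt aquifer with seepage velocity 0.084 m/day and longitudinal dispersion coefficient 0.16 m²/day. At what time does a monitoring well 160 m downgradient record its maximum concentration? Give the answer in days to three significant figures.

1880 days

For the 1D instantaneous-source solution, setting ∂C/∂t = 0 at fixed x gives v²t² + 2Dt − x² = 0, so t = (√(D² + v²x²) − D)/v².
√(D² + v²x²) = √(0.16² + 0.084² × 160²) = 13.44; v² = 0.007056.
t = (13.44 − 0.16)/0.007056 = 1880 days (vs. the pure-advection estimate x/v = 1900 d).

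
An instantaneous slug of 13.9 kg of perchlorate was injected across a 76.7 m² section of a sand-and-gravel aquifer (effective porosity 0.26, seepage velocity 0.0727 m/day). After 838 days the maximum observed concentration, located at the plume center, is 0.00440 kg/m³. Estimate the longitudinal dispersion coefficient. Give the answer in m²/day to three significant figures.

At the plume center C_max = M/(n_e·A·√(4πDt)), so D = M²/(4πt·(n_e·A·C_max)²).
n_e·A·C_max = 0.26 × 76.7 × 0.00440 = 0.08774 kg/m.
D = 13.9²/(4π × 838 × 0.08774²) = 2.38 m²/day.

2.38 m²/day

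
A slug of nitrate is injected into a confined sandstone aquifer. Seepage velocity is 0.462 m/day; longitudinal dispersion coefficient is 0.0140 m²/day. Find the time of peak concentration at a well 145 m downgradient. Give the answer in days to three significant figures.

For the 1D instantaneous-source solution, setting ∂C/∂t = 0 at fixed x gives v²t² + 2Dt − x² = 0, so t = (√(D² + v²x²) − D)/v².
√(D² + v²x²) = √(0.0140² + 0.462² × 145²) = 66.99; v² = 0.213444.
t = (66.99 − 0.0140)/0.213444 = 314 days (vs. the pure-advection estimate x/v = 314 d).

314 days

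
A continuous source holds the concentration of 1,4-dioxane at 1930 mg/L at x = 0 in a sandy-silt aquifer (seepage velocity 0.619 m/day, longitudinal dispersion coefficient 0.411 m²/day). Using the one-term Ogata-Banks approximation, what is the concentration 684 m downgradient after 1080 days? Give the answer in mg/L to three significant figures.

582 mg/L

For a continuous step input, C/C₀ ≈ ½·erfc((x−vt)/(2√(Dt))).
vt = 0.619 × 1080 = 668.52 m and 2√(Dt) = 2√(0.411 × 1080) = 42.14 m.
Argument (x−vt)/(2√(Dt)) = (684 − 668.52)/42.14 = 0.3673; ½·erfc(0.3673) = 0.3017.
C = 1930 × 0.3017 = 582 mg/L.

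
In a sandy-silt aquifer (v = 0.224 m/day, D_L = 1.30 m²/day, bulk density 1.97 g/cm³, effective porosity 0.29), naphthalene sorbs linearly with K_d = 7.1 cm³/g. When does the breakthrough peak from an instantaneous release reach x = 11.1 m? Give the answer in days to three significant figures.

1480 days

Retardation factor R = 1 + ρ_b·K_d/n = 1 + 1.97 × 7.1/0.29 = 49.23.
Sorption retards both mechanisms: v_R = v/R = 0.004550 m/day, D_R = D/R = 0.02641 m²/day.
Peak time from v_R²t² + 2D_R t − x² = 0: t = (√(D_R² + v_R²x²) − D_R)/v_R².
√(D_R² + v_R²x²) = √(0.02641² + 0.004550² × 11.1²) = 0.05699; v_R² = 2.070e-05.
t = (0.05699 − 0.02641)/2.070e-05 = 1480 days.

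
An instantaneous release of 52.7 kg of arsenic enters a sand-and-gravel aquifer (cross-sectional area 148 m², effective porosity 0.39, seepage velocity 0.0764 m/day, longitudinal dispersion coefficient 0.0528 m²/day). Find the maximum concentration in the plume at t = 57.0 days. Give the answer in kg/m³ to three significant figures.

The peak of an instantaneous 1D plume sits at x = vt; there the Gaussian factor is 1 and C_max = M/(n_e·A·√(4πDt)), where n_e·A is the pore area the mass is dissolved in.
√(4πDt) = √(4π × 0.0528 × 57.0) = 6.150 m, so C_max = 52.7/(0.39 × 148 × 6.150) = 0.148 kg/m³.

0.148 kg/m³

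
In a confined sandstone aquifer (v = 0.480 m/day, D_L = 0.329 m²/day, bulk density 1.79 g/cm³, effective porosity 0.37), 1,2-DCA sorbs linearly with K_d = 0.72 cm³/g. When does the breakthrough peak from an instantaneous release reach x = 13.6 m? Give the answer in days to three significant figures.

121 days

Retardation factor R = 1 + ρ_b·K_d/n = 1 + 1.79 × 0.72/0.37 = 4.483.
Sorption retards both mechanisms: v_R = v/R = 0.1071 m/day, D_R = D/R = 0.07339 m²/day.
Peak time from v_R²t² + 2D_R t − x² = 0: t = (√(D_R² + v_R²x²) − D_R)/v_R².
√(D_R² + v_R²x²) = √(0.07339² + 0.1071² × 13.6²) = 1.458; v_R² = 0.01147.
t = (1.458 − 0.07339)/0.01147 = 121 days.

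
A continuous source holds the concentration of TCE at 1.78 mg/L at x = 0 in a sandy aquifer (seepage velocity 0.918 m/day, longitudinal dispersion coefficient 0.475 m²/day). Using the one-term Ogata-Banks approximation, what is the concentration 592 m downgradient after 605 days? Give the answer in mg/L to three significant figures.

0.113 mg/L

For a continuous step input, C/C₀ ≈ ½·erfc((x−vt)/(2√(Dt))).
vt = 0.918 × 605 = 555.39 m and 2√(Dt) = 2√(0.475 × 605) = 33.90 m.
Argument (x−vt)/(2√(Dt)) = (592 − 555.39)/33.90 = 1.080; ½·erfc(1.080) = 0.06334.
C = 1.78 × 0.06334 = 0.113 mg/L.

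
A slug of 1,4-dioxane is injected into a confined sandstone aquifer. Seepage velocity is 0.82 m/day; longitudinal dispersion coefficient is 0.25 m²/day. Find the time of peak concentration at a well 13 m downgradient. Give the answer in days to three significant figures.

For the 1D instantaneous-source solution, setting ∂C/∂t = 0 at fixed x gives v²t² + 2Dt − x² = 0, so t = (√(D² + v²x²) − D)/v².
√(D² + v²x²) = √(0.25² + 0.82² × 13²) = 10.66; v² = 0.6724.
t = (10.66 − 0.25)/0.6724 = 15.5 days (vs. the pure-advection estimate x/v = 15.9 d).

15.5 days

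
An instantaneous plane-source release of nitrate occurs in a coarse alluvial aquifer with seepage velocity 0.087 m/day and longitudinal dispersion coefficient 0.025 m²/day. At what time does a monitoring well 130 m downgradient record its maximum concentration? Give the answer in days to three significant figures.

1490 days

For the 1D instantaneous-source solution, setting ∂C/∂t = 0 at fixed x gives v²t² + 2Dt − x² = 0, so t = (√(D² + v²x²) − D)/v².
√(D² + v²x²) = √(0.025² + 0.087² × 130²) = 11.31; v² = 0.007569.
t = (11.31 − 0.025)/0.007569 = 1490 days (vs. the pure-advection estimate x/v = 1490 d).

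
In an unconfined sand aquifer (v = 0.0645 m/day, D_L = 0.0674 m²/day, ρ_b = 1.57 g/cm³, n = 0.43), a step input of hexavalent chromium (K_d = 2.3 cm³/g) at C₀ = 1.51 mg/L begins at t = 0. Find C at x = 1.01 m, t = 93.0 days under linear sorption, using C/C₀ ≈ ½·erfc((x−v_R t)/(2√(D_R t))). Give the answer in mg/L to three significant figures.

0.564 mg/L

Retardation factor R = 1 + ρ_b·K_d/n = 1 + 1.57 × 2.3/0.43 = 9.398.
Sorption retards both mechanisms: v_R = v/R = 0.006863 m/day, D_R = D/R = 0.007172 m²/day.
v_R·t = 0.006863 × 93.0 = 0.638259 m; 2√(D_R t) = 1.633 m; argument = (1.01 − 0.638259)/1.633 = 0.2276.
C = C₀ × ½·erfc(0.2276) = 1.51 × 0.3738 = 0.564 mg/L.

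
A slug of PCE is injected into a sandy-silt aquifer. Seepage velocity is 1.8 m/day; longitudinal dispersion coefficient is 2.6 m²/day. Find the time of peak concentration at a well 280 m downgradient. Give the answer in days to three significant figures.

For the 1D instantaneous-source solution, setting ∂C/∂t = 0 at fixed x gives v²t² + 2Dt − x² = 0, so t = (√(D² + v²x²) − D)/v².
√(D² + v²x²) = √(2.6² + 1.8² × 280²) = 504.0; v² = 3.24.
t = (504.0 − 2.6)/3.24 = 155 days (vs. the pure-advection estimate x/v = 156 d).

155 days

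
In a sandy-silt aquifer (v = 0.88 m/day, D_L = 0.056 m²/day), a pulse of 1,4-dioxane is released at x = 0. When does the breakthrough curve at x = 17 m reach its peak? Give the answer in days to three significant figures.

For the 1D instantaneous-source solution, setting ∂C/∂t = 0 at fixed x gives v²t² + 2Dt − x² = 0, so t = (√(D² + v²x²) − D)/v².
√(D² + v²x²) = √(0.056² + 0.88² × 17²) = 14.96; v² = 0.7744.
t = (14.96 − 0.056)/0.7744 = 19.2 days (vs. the pure-advection estimate x/v = 19.3 d).

19.2 days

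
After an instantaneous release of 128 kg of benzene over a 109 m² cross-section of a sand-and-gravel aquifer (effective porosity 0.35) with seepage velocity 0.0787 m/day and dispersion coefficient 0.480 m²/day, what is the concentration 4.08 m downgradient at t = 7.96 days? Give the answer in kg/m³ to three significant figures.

For an instantaneous plane source, C(x,t) = M/(n_e·A·√(4πDt)) · exp(−(x−vt)²/(4Dt)), with n_e·A the pore (flow) area.
Plume center vt = 0.0787 × 7.96 = 0.626452 m, so the well at 4.08 m is 3.453548 m downgradient of the peak.
√(4πDt) = 6.929 m, giving peak height M/(n_e·A·√(4πDt)) = 128/(0.35 × 109 × 6.929) = 0.4842 kg/m³.
(x−vt)²/(4Dt) = (3.453548)²/(4 × 0.480 × 7.96) = 0.7804; exp(−0.7804) = 0.4582.
C = 0.4842 × 0.4582 = 0.222 kg/m³.

0.222 kg/m³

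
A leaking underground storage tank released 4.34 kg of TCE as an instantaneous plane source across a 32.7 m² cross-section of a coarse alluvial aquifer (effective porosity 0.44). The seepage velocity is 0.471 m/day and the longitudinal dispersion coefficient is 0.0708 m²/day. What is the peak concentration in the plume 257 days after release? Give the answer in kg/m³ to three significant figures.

0.0199 kg/m³

The peak of an instantaneous 1D plume sits at x = vt; there the Gaussian factor is 1 and C_max = M/(n_e·A·√(4πDt)), where n_e·A is the pore area the mass is dissolved in.
√(4πDt) = √(4π × 0.0708 × 257) = 15.12 m, so C_max = 4.34/(0.44 × 32.7 × 15.12) = 0.0199 kg/m³.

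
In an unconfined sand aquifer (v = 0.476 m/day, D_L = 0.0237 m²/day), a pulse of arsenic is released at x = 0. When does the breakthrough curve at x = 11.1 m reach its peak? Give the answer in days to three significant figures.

23.2 days

For the 1D instantaneous-source solution, setting ∂C/∂t = 0 at fixed x gives v²t² + 2Dt − x² = 0, so t = (√(D² + v²x²) − D)/v².
√(D² + v²x²) = √(0.0237² + 0.476² × 11.1²) = 5.284; v² = 0.226576.
t = (5.284 − 0.0237)/0.226576 = 23.2 days (vs. the pure-advection estimate x/v = 23.3 d).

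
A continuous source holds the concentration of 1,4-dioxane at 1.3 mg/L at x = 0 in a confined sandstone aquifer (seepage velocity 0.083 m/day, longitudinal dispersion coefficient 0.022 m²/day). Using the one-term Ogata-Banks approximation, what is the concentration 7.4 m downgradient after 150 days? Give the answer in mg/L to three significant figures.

For a continuous step input, C/C₀ ≈ ½·erfc((x−vt)/(2√(Dt))).
vt = 0.083 × 150 = 12.45 m and 2√(Dt) = 2√(0.022 × 150) = 3.633 m.
Argument (x−vt)/(2√(Dt)) = (7.4 − 12.45)/3.633 = -1.390; ½·erfc(-1.390) = 0.9753.
C = 1.3 × 0.9753 = 1.27 mg/L.

1.27 mg/L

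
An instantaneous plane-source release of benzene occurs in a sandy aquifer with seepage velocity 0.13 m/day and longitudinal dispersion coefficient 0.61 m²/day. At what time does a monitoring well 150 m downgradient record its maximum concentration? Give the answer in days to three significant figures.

1120 days

For the 1D instantaneous-source solution, setting ∂C/∂t = 0 at fixed x gives v²t² + 2Dt − x² = 0, so t = (√(D² + v²x²) − D)/v².
√(D² + v²x²) = √(0.61² + 0.13² × 150²) = 19.51; v² = 0.0169.
t = (19.51 − 0.61)/0.0169 = 1120 days (vs. the pure-advection estimate x/v = 1150 d).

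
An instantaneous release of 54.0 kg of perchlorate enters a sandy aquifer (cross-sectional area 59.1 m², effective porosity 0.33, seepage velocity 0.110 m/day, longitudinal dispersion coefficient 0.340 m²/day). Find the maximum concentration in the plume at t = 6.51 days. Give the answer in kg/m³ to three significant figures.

The peak of an instantaneous 1D plume sits at x = vt; there the Gaussian factor is 1 and C_max = M/(n_e·A·√(4πDt)), where n_e·A is the pore area the mass is dissolved in.
√(4πDt) = √(4π × 0.340 × 6.51) = 5.274 m, so C_max = 54.0/(0.33 × 59.1 × 5.274) = 0.525 kg/m³.

0.525 kg/m³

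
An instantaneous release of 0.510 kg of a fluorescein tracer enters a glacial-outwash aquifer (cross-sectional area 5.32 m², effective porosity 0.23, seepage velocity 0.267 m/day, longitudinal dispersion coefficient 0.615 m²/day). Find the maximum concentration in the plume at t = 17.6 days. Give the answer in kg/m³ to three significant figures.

The peak of an instantaneous 1D plume sits at x = vt; there the Gaussian factor is 1 and C_max = M/(n_e·A·√(4πDt)), where n_e·A is the pore area the mass is dissolved in.
√(4πDt) = √(4π × 0.615 × 17.6) = 11.66 m, so C_max = 0.510/(0.23 × 5.32 × 11.66) = 0.0357 kg/m³.

0.0357 kg/m³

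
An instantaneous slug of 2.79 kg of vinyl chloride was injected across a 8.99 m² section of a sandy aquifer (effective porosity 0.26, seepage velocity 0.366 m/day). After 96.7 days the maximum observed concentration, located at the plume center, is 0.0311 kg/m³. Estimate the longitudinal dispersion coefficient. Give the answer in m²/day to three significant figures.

1.21 m²/day

At the plume center C_max = M/(n_e·A·√(4πDt)), so D = M²/(4πt·(n_e·A·C_max)²).
n_e·A·C_max = 0.26 × 8.99 × 0.0311 = 0.07269 kg/m.
D = 2.79²/(4π × 96.7 × 0.07269²) = 1.21 m²/day.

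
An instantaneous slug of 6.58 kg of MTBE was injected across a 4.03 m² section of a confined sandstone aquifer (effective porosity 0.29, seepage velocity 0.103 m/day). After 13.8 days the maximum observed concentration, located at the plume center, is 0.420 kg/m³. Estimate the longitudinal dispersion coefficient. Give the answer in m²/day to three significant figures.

At the plume center C_max = M/(n_e·A·√(4πDt)), so D = M²/(4πt·(n_e·A·C_max)²).
n_e·A·C_max = 0.29 × 4.03 × 0.420 = 0.4909 kg/m.
D = 6.58²/(4π × 13.8 × 0.4909²) = 1.04 m²/day.

1.04 m²/day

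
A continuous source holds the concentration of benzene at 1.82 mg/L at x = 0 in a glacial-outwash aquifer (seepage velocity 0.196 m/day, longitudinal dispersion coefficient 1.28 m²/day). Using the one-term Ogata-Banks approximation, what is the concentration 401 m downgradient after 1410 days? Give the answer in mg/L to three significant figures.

0.0346 mg/L

For a continuous step input, C/C₀ ≈ ½·erfc((x−vt)/(2√(Dt))).
vt = 0.196 × 1410 = 276.36 m and 2√(Dt) = 2√(1.28 × 1410) = 84.97 m.
Argument (x−vt)/(2√(Dt)) = (401 − 276.36)/84.97 = 1.467; ½·erfc(1.467) = 0.01901.
C = 1.82 × 0.01901 = 0.0346 mg/L.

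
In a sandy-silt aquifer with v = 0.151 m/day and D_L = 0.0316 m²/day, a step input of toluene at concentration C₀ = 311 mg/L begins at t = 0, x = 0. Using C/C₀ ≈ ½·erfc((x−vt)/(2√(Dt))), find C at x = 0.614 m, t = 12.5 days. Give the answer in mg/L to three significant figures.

For a continuous step input, C/C₀ ≈ ½·erfc((x−vt)/(2√(Dt))).
vt = 0.151 × 12.5 = 1.8875 m and 2√(Dt) = 2√(0.0316 × 12.5) = 1.257 m.
Argument (x−vt)/(2√(Dt)) = (0.614 − 1.8875)/1.257 = -1.013; ½·erfc(-1.013) = 0.9240.
C = 311 × 0.9240 = 287 mg/L.

287 mg/L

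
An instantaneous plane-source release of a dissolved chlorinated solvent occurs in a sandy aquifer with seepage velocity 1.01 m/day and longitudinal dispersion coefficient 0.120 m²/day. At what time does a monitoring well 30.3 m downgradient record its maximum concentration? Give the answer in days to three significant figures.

29.9 days

For the 1D instantaneous-source solution, setting ∂C/∂t = 0 at fixed x gives v²t² + 2Dt − x² = 0, so t = (√(D² + v²x²) − D)/v².
√(D² + v²x²) = √(0.120² + 1.01² × 30.3²) = 30.60; v² = 1.0201.
t = (30.60 − 0.120)/1.0201 = 29.9 days (vs. the pure-advection estimate x/v = 30.0 d).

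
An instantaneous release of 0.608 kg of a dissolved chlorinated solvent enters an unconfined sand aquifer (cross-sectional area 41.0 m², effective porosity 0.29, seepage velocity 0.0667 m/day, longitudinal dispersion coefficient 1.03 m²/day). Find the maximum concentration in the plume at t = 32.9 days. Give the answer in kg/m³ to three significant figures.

The peak of an instantaneous 1D plume sits at x = vt; there the Gaussian factor is 1 and C_max = M/(n_e·A·√(4πDt)), where n_e·A is the pore area the mass is dissolved in.
√(4πDt) = √(4π × 1.03 × 32.9) = 20.64 m, so C_max = 0.608/(0.29 × 41.0 × 20.64) = 0.00248 kg/m³.

0.00248 kg/m³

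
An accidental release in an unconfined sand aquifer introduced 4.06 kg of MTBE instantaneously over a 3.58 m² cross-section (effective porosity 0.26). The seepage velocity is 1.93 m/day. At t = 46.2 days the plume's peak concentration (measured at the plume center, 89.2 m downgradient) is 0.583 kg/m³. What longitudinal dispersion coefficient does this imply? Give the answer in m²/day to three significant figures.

0.0964 m²/day

At the plume center C_max = M/(n_e·A·√(4πDt)), so D = M²/(4πt·(n_e·A·C_max)²).
n_e·A·C_max = 0.26 × 3.58 × 0.583 = 0.5427 kg/m.
D = 4.06²/(4π × 46.2 × 0.5427²) = 0.0964 m²/day.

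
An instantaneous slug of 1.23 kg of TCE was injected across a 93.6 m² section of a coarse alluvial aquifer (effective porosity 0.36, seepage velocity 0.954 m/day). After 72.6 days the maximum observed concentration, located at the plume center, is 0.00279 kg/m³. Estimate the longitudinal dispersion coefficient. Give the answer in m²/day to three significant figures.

0.188 m²/day

At the plume center C_max = M/(n_e·A·√(4πDt)), so D = M²/(4πt·(n_e·A·C_max)²).
n_e·A·C_max = 0.36 × 93.6 × 0.00279 = 0.09401 kg/m.
D = 1.23²/(4π × 72.6 × 0.09401²) = 0.188 m²/day.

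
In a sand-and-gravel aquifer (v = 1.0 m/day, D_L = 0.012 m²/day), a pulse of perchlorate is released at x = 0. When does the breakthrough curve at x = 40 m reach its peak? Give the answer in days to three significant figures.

For the 1D instantaneous-source solution, setting ∂C/∂t = 0 at fixed x gives v²t² + 2Dt − x² = 0, so t = (√(D² + v²x²) − D)/v².
√(D² + v²x²) = √(0.012² + 1.0² × 40²) = 40.00; v² = 1.
t = (40.00 − 0.012)/1 = 40.0 days (vs. the pure-advection estimate x/v = 40.0 d).

40.0 days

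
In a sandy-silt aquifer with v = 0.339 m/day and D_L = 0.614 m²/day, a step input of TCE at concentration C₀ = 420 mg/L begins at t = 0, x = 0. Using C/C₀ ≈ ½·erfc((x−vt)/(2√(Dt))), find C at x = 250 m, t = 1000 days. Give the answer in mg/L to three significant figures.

For a continuous step input, C/C₀ ≈ ½·erfc((x−vt)/(2√(Dt))).
vt = 0.339 × 1000 = 339 m and 2√(Dt) = 2√(0.614 × 1000) = 49.56 m.
Argument (x−vt)/(2√(Dt)) = (250 − 339)/49.56 = -1.796; ½·erfc(-1.796) = 0.9945.
C = 420 × 0.9945 = 418 mg/L.

418 mg/L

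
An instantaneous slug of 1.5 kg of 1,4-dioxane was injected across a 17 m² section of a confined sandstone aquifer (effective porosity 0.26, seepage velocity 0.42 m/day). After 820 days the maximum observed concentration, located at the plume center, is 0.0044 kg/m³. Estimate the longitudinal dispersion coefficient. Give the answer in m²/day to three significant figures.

0.577 m²/day

At the plume center C_max = M/(n_e·A·√(4πDt)), so D = M²/(4πt·(n_e·A·C_max)²).
n_e·A·C_max = 0.26 × 17 × 0.0044 = 0.01945 kg/m.
D = 1.5²/(4π × 820 × 0.01945²) = 0.577 m²/day.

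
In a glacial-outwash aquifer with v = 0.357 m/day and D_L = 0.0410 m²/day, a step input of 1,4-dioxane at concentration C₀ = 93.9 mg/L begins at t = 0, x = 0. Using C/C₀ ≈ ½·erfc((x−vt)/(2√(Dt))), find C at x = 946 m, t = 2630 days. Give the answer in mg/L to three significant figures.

For a continuous step input, C/C₀ ≈ ½·erfc((x−vt)/(2√(Dt))).
vt = 0.357 × 2630 = 938.91 m and 2√(Dt) = 2√(0.0410 × 2630) = 20.77 m.
Argument (x−vt)/(2√(Dt)) = (946 − 938.91)/20.77 = 0.3414; ½·erfc(0.3414) = 0.3146.
C = 93.9 × 0.3146 = 29.5 mg/L.

29.5 mg/L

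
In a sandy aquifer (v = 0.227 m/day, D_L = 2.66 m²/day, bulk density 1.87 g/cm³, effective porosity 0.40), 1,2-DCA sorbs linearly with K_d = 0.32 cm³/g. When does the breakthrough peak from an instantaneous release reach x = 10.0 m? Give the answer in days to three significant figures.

40.5 days

Retardation factor R = 1 + ρ_b·K_d/n = 1 + 1.87 × 0.32/0.40 = 2.496.
Sorption retards both mechanisms: v_R = v/R = 0.09095 m/day, D_R = D/R = 1.066 m²/day.
Peak time from v_R²t² + 2D_R t − x² = 0: t = (√(D_R² + v_R²x²) − D_R)/v_R².
√(D_R² + v_R²x²) = √(1.066² + 0.09095² × 10.0²) = 1.401; v_R² = 0.008272.
t = (1.401 − 1.066)/0.008272 = 40.5 days.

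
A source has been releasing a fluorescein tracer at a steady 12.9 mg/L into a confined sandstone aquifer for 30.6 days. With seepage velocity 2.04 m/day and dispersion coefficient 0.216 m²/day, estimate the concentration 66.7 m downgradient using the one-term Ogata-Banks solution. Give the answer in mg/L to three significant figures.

For a continuous step input, C/C₀ ≈ ½·erfc((x−vt)/(2√(Dt))).
vt = 2.04 × 30.6 = 62.424 m and 2√(Dt) = 2√(0.216 × 30.6) = 5.142 m.
Argument (x−vt)/(2√(Dt)) = (66.7 − 62.424)/5.142 = 0.8316; ½·erfc(0.8316) = 0.1198.
C = 12.9 × 0.1198 = 1.55 mg/L.

1.55 mg/L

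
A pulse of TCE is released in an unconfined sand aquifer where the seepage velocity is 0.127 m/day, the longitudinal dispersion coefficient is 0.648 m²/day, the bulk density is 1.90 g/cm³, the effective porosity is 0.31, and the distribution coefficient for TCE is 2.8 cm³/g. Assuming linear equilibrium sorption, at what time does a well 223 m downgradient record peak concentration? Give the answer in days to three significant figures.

31200 days

Retardation factor R = 1 + ρ_b·K_d/n = 1 + 1.90 × 2.8/0.31 = 18.16.
Sorption retards both mechanisms: v_R = v/R = 0.006993 m/day, D_R = D/R = 0.03568 m²/day.
Peak time from v_R²t² + 2D_R t − x² = 0: t = (√(D_R² + v_R²x²) − D_R)/v_R².
√(D_R² + v_R²x²) = √(0.03568² + 0.006993² × 223²) = 1.560; v_R² = 4.890e-05.
t = (1.560 − 0.03568)/4.890e-05 = 31200 days.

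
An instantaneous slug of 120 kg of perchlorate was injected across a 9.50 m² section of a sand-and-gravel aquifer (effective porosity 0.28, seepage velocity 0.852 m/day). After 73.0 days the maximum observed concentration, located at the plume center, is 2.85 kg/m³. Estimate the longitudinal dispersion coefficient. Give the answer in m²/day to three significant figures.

0.273 m²/day

At the plume center C_max = M/(n_e·A·√(4πDt)), so D = M²/(4πt·(n_e·A·C_max)²).
n_e·A·C_max = 0.28 × 9.50 × 2.85 = 7.581 kg/m.
D = 120²/(4π × 73.0 × 7.581²) = 0.273 m²/day.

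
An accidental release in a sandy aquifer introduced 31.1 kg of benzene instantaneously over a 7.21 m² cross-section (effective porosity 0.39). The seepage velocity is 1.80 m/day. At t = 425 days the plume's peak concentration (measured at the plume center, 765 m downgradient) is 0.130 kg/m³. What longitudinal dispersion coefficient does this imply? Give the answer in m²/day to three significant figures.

1.36 m²/day

At the plume center C_max = M/(n_e·A·√(4πDt)), so D = M²/(4πt·(n_e·A·C_max)²).
n_e·A·C_max = 0.39 × 7.21 × 0.130 = 0.3655 kg/m.
D = 31.1²/(4π × 425 × 0.3655²) = 1.36 m²/day.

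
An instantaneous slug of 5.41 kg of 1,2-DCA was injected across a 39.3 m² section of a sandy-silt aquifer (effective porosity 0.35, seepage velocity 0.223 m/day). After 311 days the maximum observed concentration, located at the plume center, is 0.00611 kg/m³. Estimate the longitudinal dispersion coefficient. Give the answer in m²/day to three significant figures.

At the plume center C_max = M/(n_e·A·√(4πDt)), so D = M²/(4πt·(n_e·A·C_max)²).
n_e·A·C_max = 0.35 × 39.3 × 0.00611 = 0.08404 kg/m.
D = 5.41²/(4π × 311 × 0.08404²) = 1.06 m²/day.

1.06 m²/day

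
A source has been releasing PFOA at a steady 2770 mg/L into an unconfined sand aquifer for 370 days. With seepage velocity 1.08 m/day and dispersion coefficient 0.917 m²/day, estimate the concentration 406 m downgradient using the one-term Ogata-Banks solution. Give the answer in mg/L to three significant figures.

For a continuous step input, C/C₀ ≈ ½·erfc((x−vt)/(2√(Dt))).
vt = 1.08 × 370 = 399.6 m and 2√(Dt) = 2√(0.917 × 370) = 36.84 m.
Argument (x−vt)/(2√(Dt)) = (406 − 399.6)/36.84 = 0.1737; ½·erfc(0.1737) = 0.4030.
C = 2770 × 0.4030 = 1120 mg/L.

1120 mg/L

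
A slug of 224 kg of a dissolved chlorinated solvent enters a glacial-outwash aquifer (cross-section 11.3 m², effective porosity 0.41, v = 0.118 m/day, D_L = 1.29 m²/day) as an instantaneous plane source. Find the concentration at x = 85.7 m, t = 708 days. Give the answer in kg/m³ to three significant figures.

For an instantaneous plane source, C(x,t) = M/(n_e·A·√(4πDt)) · exp(−(x−vt)²/(4Dt)), with n_e·A the pore (flow) area.
Plume center vt = 0.118 × 708 = 83.544 m, so the well at 85.7 m is 2.156 m downgradient of the peak.
√(4πDt) = 107.1 m, giving peak height M/(n_e·A·√(4πDt)) = 224/(0.41 × 11.3 × 107.1) = 0.4514 kg/m³.
(x−vt)²/(4Dt) = (2.156)²/(4 × 1.29 × 708) = 0.001272; exp(−0.001272) = 0.9987.
C = 0.4514 × 0.9987 = 0.451 kg/m³.

0.451 kg/m³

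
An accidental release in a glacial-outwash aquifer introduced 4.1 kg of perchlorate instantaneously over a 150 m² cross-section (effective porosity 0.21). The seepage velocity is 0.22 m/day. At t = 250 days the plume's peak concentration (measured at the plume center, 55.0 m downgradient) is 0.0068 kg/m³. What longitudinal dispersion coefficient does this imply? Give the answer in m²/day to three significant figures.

0.117 m²/day

At the plume center C_max = M/(n_e·A·√(4πDt)), so D = M²/(4πt·(n_e·A·C_max)²).
n_e·A·C_max = 0.21 × 150 × 0.0068 = 0.2142 kg/m.
D = 4.1²/(4π × 250 × 0.2142²) = 0.117 m²/day.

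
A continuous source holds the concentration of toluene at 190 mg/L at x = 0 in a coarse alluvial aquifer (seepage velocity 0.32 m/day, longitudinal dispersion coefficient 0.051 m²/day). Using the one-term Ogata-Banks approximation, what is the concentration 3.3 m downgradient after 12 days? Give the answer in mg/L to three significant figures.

131 mg/L

For a continuous step input, C/C₀ ≈ ½·erfc((x−vt)/(2√(Dt))).
vt = 0.32 × 12 = 3.84 m and 2√(Dt) = 2√(0.051 × 12) = 1.565 m.
Argument (x−vt)/(2√(Dt)) = (3.3 − 3.84)/1.565 = -0.3450; ½·erfc(-0.3450) = 0.6872.
C = 190 × 0.6872 = 131 mg/L.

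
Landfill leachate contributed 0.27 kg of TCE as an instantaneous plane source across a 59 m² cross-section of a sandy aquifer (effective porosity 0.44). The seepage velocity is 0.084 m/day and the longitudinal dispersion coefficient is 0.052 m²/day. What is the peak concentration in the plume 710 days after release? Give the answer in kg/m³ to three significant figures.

The peak of an instantaneous 1D plume sits at x = vt; there the Gaussian factor is 1 and C_max = M/(n_e·A·√(4πDt)), where n_e·A is the pore area the mass is dissolved in.
√(4πDt) = √(4π × 0.052 × 710) = 21.54 m, so C_max = 0.27/(0.44 × 59 × 21.54) = 0.000483 kg/m³.

0.000483 kg/m³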